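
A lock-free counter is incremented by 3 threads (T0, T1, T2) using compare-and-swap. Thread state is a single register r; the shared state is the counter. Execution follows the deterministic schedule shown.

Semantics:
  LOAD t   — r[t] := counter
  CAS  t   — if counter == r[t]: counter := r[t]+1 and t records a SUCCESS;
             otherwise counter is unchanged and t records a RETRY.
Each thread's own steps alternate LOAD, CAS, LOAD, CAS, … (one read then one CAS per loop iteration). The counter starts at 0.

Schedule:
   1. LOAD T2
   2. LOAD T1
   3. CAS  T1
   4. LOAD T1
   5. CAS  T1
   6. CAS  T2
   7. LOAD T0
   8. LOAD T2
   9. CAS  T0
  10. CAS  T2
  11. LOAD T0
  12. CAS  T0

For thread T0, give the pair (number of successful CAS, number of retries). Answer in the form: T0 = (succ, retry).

T0 = (2, 0)

1. LOAD T2 → mem=0 r[T2]=0 [LOAD]
2. LOAD T1 → mem=0 r[T1]=0 [LOAD]
3. CAS T1 → mem=1 r[T1]=0 [OK]
4. LOAD T1 → mem=1 r[T1]=1 [LOAD]
5. CAS T1 → mem=2 r[T1]=1 [OK]
6. CAS T2 → mem=2 r[T2]=0 [RETRY]
7. LOAD T0 → mem=2 r[T0]=2 [LOAD]
8. LOAD T2 → mem=2 r[T2]=2 [LOAD]
9. CAS T0 → mem=3 r[T0]=2 [OK]
10. CAS T2 → mem=3 r[T2]=2 [RETRY]
11. LOAD T0 → mem=3 r[T0]=3 [LOAD]
12. CAS T0 → mem=4 r[T0]=3 [OK]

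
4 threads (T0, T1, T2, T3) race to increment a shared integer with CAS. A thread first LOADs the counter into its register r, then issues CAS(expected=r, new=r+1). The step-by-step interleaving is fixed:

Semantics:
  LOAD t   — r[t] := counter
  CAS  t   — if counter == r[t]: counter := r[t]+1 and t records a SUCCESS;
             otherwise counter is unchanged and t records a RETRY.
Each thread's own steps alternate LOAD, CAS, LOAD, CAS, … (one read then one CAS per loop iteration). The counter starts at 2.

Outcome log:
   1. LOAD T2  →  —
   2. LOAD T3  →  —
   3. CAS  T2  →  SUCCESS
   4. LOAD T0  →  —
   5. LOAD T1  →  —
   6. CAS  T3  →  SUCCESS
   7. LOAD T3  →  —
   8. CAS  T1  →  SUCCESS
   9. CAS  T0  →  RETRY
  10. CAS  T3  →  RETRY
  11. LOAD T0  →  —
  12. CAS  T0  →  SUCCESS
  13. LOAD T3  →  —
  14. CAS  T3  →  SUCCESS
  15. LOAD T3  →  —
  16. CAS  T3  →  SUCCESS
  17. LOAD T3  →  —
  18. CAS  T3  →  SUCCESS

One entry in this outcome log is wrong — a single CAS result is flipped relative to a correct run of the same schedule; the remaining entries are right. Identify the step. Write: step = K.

step = 6

Reference trace:
[1] T2.load  rd  (counter 2, T2.r 2)
[2] T3.load  rd  (counter 2, T3.r 2)
[3] T2.cas  hit  (counter 3, T2.r 2)
[4] T0.load  rd  (counter 3, T0.r 3)
[5] T1.load  rd  (counter 3, T1.r 3)
[6] T3.cas  miss  (counter 3, T3.r 2)
[7] T3.load  rd  (counter 3, T3.r 3)
[8] T1.cas  hit  (counter 4, T1.r 3)
[9] T0.cas  miss  (counter 4, T0.r 3)
[10] T3.cas  miss  (counter 4, T3.r 3)
[11] T0.load  rd  (counter 4, T0.r 4)
[12] T0.cas  hit  (counter 5, T0.r 4)
[13] T3.load  rd  (counter 5, T3.r 5)
[14] T3.cas  hit  (counter 6, T3.r 5)
[15] T3.load  rd  (counter 6, T3.r 6)
[16] T3.cas  hit  (counter 7, T3.r 6)
[17] T3.load  rd  (counter 7, T3.r 7)
[18] T3.cas  hit  (counter 8, T3.r 7)
Mismatch at 6.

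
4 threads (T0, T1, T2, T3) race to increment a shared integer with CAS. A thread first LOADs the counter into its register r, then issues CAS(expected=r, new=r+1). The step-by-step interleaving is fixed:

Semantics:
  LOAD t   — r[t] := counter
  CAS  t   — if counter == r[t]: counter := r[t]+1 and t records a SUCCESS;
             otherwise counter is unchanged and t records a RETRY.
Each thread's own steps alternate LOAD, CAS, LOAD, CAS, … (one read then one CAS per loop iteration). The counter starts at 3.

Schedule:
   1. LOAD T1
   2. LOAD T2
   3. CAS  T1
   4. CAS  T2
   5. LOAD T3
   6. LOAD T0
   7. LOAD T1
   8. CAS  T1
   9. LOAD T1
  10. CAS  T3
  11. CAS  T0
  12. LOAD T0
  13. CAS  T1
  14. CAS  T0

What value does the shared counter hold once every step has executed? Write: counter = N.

counter = 6

step 1: T1 LOAD ⇒ load; ctr=3 reg=3
step 2: T2 LOAD ⇒ load; ctr=3 reg=3
step 3: T1 CAS ⇒ ok; ctr=4 reg=3
step 4: T2 CAS ⇒ retry; ctr=4 reg=3
step 5: T3 LOAD ⇒ load; ctr=4 reg=4
step 6: T0 LOAD ⇒ load; ctr=4 reg=4
step 7: T1 LOAD ⇒ load; ctr=4 reg=4
step 8: T1 CAS ⇒ ok; ctr=5 reg=4
step 9: T1 LOAD ⇒ load; ctr=5 reg=5
step 10: T3 CAS ⇒ retry; ctr=5 reg=4
step 11: T0 CAS ⇒ retry; ctr=5 reg=4
step 12: T0 LOAD ⇒ load; ctr=5 reg=5
step 13: T1 CAS ⇒ ok; ctr=6 reg=5
step 14: T0 CAS ⇒ retry; ctr=6 reg=5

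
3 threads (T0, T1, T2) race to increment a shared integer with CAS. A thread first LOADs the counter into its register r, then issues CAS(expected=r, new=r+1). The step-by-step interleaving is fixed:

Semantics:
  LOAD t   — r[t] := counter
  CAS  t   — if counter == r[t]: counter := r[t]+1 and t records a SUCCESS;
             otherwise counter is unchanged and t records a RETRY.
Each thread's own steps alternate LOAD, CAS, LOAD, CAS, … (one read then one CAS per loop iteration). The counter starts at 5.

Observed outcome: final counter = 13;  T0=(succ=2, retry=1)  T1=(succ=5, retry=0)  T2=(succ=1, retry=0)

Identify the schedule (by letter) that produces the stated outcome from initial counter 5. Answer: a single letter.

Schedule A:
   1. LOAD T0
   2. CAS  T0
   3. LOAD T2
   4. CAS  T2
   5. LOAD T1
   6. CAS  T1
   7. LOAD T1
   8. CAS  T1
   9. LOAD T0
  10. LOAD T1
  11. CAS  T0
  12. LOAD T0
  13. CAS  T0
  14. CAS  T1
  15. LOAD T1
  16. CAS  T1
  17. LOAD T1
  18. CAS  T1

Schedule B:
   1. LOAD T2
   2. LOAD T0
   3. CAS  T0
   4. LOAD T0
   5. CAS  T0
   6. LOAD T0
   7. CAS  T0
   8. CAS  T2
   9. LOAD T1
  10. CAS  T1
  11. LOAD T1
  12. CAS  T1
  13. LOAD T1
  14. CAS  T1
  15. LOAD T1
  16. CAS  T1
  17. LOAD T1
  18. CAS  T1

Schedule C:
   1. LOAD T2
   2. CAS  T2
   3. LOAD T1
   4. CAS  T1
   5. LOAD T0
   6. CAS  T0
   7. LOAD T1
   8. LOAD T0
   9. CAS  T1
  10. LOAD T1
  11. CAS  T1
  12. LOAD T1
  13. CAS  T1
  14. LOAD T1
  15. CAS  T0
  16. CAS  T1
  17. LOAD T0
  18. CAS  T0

C

Tracing schedule C:
1. LOAD T2 → mem=5 r[T2]=5 [LOAD]
2. CAS T2 → mem=6 r[T2]=5 [OK]
3. LOAD T1 → mem=6 r[T1]=6 [LOAD]
4. CAS T1 → mem=7 r[T1]=6 [OK]
5. LOAD T0 → mem=7 r[T0]=7 [LOAD]
6. CAS T0 → mem=8 r[T0]=7 [OK]
7. LOAD T1 → mem=8 r[T1]=8 [LOAD]
8. LOAD T0 → mem=8 r[T0]=8 [LOAD]
9. CAS T1 → mem=9 r[T1]=8 [OK]
10. LOAD T1 → mem=9 r[T1]=9 [LOAD]
11. CAS T1 → mem=10 r[T1]=9 [OK]
12. LOAD T1 → mem=10 r[T1]=10 [LOAD]
13. CAS T1 → mem=11 r[T1]=10 [OK]
14. LOAD T1 → mem=11 r[T1]=11 [LOAD]
15. CAS T0 → mem=11 r[T0]=8 [RETRY]
16. CAS T1 → mem=12 r[T1]=11 [OK]
17. LOAD T0 → mem=12 r[T0]=12 [LOAD]
18. CAS T0 → mem=13 r[T0]=12 [OK]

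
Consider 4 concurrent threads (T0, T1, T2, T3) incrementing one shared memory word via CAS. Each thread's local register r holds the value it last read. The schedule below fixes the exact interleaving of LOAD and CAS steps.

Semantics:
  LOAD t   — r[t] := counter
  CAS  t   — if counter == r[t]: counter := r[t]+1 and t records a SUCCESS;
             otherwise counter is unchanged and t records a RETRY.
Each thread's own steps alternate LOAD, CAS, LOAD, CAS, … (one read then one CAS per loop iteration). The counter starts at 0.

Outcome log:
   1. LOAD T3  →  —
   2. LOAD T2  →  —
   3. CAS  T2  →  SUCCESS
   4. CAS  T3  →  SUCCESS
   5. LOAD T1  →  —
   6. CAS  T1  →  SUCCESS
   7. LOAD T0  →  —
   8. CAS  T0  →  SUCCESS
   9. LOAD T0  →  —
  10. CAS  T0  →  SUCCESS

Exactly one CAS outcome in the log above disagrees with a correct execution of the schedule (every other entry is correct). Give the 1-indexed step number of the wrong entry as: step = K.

step = 4

Re-executing:
step 1: T3 LOAD ⇒ load; ctr=0 reg=0
step 2: T2 LOAD ⇒ load; ctr=0 reg=0
step 3: T2 CAS ⇒ ok; ctr=1 reg=0
step 4: T3 CAS ⇒ retry; ctr=1 reg=0
step 5: T1 LOAD ⇒ load; ctr=1 reg=1
step 6: T1 CAS ⇒ ok; ctr=2 reg=1
step 7: T0 LOAD ⇒ load; ctr=2 reg=2
step 8: T0 CAS ⇒ ok; ctr=3 reg=2
step 9: T0 LOAD ⇒ load; ctr=3 reg=3
step 10: T0 CAS ⇒ ok; ctr=4 reg=3
Flip is step 4.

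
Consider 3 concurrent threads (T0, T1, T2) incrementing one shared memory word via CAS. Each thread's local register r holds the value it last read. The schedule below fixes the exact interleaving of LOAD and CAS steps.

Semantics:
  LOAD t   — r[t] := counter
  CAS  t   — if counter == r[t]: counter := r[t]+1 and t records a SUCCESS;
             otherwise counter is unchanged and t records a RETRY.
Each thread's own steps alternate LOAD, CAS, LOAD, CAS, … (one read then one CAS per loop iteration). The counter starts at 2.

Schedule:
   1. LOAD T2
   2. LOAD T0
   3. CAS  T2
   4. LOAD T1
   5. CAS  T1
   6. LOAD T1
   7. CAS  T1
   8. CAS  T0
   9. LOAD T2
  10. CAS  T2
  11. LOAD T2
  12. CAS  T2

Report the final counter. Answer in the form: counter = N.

step 1: T2 LOAD ⇒ load; ctr=2 reg=2
step 2: T0 LOAD ⇒ load; ctr=2 reg=2
step 3: T2 CAS ⇒ ok; ctr=3 reg=2
step 4: T1 LOAD ⇒ load; ctr=3 reg=3
step 5: T1 CAS ⇒ ok; ctr=4 reg=3
step 6: T1 LOAD ⇒ load; ctr=4 reg=4
step 7: T1 CAS ⇒ ok; ctr=5 reg=4
step 8: T0 CAS ⇒ retry; ctr=5 reg=2
step 9: T2 LOAD ⇒ load; ctr=5 reg=5
step 10: T2 CAS ⇒ ok; ctr=6 reg=5
step 11: T2 LOAD ⇒ load; ctr=6 reg=6
step 12: T2 CAS ⇒ ok; ctr=7 reg=6

counter = 7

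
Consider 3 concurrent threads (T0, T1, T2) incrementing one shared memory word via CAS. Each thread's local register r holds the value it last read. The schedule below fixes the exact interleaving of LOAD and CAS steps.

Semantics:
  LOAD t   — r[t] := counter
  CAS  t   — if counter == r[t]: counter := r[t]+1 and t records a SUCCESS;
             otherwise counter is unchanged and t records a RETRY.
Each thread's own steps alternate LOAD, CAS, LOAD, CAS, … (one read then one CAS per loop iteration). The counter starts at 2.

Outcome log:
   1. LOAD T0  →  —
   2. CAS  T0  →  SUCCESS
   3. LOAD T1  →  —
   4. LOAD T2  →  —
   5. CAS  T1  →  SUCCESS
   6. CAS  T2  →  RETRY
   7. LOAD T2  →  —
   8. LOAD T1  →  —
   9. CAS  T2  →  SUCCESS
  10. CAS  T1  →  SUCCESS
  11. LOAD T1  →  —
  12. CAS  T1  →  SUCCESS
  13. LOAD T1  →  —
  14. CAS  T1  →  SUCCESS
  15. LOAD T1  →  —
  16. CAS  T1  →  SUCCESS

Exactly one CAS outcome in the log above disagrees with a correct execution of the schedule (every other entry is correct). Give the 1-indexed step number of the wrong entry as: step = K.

Correct run:
[1] T0.load  rd  (counter 2, T0.r 2)
[2] T0.cas  hit  (counter 3, T0.r 2)
[3] T1.load  rd  (counter 3, T1.r 3)
[4] T2.load  rd  (counter 3, T2.r 3)
[5] T1.cas  hit  (counter 4, T1.r 3)
[6] T2.cas  miss  (counter 4, T2.r 3)
[7] T2.load  rd  (counter 4, T2.r 4)
[8] T1.load  rd  (counter 4, T1.r 4)
[9] T2.cas  hit  (counter 5, T2.r 4)
[10] T1.cas  miss  (counter 5, T1.r 4)
[11] T1.load  rd  (counter 5, T1.r 5)
[12] T1.cas  hit  (counter 6, T1.r 5)
[13] T1.load  rd  (counter 6, T1.r 6)
[14] T1.cas  hit  (counter 7, T1.r 6)
[15] T1.load  rd  (counter 7, T1.r 7)
[16] T1.cas  hit  (counter 8, T1.r 7)
Log disagrees first at step 10.

step = 10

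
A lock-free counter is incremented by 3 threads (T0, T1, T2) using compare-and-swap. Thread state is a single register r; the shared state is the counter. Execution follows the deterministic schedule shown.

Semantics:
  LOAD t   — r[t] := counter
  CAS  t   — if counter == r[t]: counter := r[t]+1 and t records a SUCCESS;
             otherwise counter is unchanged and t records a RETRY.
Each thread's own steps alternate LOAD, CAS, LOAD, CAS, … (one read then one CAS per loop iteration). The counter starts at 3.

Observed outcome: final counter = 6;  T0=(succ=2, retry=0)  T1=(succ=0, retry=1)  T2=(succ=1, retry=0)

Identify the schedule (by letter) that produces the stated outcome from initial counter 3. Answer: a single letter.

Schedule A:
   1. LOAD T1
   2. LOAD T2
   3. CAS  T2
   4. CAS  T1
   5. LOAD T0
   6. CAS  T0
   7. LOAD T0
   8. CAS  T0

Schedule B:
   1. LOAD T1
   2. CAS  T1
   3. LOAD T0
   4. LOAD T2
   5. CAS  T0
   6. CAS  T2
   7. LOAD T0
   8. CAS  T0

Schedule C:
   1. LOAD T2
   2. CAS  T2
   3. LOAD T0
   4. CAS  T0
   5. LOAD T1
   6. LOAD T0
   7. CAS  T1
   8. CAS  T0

A

Run A:
step 1: T1 LOAD ⇒ load; ctr=3 reg=3
step 2: T2 LOAD ⇒ load; ctr=3 reg=3
step 3: T2 CAS ⇒ ok; ctr=4 reg=3
step 4: T1 CAS ⇒ retry; ctr=4 reg=3
step 5: T0 LOAD ⇒ load; ctr=4 reg=4
step 6: T0 CAS ⇒ ok; ctr=5 reg=4
step 7: T0 LOAD ⇒ load; ctr=5 reg=5
step 8: T0 CAS ⇒ ok; ctr=6 reg=5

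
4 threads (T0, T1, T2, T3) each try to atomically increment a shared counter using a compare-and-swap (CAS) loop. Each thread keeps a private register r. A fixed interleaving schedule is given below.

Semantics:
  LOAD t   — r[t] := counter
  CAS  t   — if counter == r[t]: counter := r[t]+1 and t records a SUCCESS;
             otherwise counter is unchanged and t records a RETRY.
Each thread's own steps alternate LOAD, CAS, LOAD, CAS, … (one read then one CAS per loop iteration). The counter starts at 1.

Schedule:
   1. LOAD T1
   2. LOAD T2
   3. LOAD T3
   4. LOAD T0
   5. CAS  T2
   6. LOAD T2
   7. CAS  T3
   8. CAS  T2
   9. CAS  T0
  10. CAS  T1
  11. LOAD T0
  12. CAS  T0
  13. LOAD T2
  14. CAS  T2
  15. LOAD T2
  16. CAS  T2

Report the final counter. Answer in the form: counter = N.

[1] T1.load  rd  (counter 1, T1.r 1)
[2] T2.load  rd  (counter 1, T2.r 1)
[3] T3.load  rd  (counter 1, T3.r 1)
[4] T0.load  rd  (counter 1, T0.r 1)
[5] T2.cas  hit  (counter 2, T2.r 1)
[6] T2.load  rd  (counter 2, T2.r 2)
[7] T3.cas  miss  (counter 2, T3.r 1)
[8] T2.cas  hit  (counter 3, T2.r 2)
[9] T0.cas  miss  (counter 3, T0.r 1)
[10] T1.cas  miss  (counter 3, T1.r 1)
[11] T0.load  rd  (counter 3, T0.r 3)
[12] T0.cas  hit  (counter 4, T0.r 3)
[13] T2.load  rd  (counter 4, T2.r 4)
[14] T2.cas  hit  (counter 5, T2.r 4)
[15] T2.load  rd  (counter 5, T2.r 5)
[16] T2.cas  hit  (counter 6, T2.r 5)

counter = 6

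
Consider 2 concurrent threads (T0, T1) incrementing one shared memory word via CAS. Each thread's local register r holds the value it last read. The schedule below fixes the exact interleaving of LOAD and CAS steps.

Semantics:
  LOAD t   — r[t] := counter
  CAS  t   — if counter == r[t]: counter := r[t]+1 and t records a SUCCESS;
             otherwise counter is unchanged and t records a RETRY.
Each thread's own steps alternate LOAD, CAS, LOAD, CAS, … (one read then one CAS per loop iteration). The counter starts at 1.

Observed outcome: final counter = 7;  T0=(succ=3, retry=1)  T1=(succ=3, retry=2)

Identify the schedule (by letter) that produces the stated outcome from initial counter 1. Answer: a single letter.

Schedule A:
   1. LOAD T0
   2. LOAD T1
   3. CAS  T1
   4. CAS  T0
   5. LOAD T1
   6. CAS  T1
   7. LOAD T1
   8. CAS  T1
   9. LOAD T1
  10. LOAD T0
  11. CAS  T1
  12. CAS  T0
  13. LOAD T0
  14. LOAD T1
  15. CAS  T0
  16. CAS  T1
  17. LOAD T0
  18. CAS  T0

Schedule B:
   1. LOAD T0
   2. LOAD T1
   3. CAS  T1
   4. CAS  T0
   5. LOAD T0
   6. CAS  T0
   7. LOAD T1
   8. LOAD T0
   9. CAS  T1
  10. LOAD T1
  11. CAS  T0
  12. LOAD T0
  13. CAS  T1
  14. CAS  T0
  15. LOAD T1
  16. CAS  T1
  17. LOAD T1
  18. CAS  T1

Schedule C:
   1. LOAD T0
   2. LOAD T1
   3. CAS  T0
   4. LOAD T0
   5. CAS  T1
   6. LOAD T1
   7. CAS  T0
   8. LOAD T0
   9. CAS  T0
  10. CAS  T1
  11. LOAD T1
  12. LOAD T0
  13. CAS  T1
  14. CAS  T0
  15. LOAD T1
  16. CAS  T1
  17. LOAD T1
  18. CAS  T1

Tracing schedule C:
1. LOAD T0 → mem=1 r[T0]=1 [LOAD]
2. LOAD T1 → mem=1 r[T1]=1 [LOAD]
3. CAS T0 → mem=2 r[T0]=1 [OK]
4. LOAD T0 → mem=2 r[T0]=2 [LOAD]
5. CAS T1 → mem=2 r[T1]=1 [RETRY]
6. LOAD T1 → mem=2 r[T1]=2 [LOAD]
7. CAS T0 → mem=3 r[T0]=2 [OK]
8. LOAD T0 → mem=3 r[T0]=3 [LOAD]
9. CAS T0 → mem=4 r[T0]=3 [OK]
10. CAS T1 → mem=4 r[T1]=2 [RETRY]
11. LOAD T1 → mem=4 r[T1]=4 [LOAD]
12. LOAD T0 → mem=4 r[T0]=4 [LOAD]
13. CAS T1 → mem=5 r[T1]=4 [OK]
14. CAS T0 → mem=5 r[T0]=4 [RETRY]
15. LOAD T1 → mem=5 r[T1]=5 [LOAD]
16. CAS T1 → mem=6 r[T1]=5 [OK]
17. LOAD T1 → mem=6 r[T1]=6 [LOAD]
18. CAS T1 → mem=7 r[T1]=6 [OK]

C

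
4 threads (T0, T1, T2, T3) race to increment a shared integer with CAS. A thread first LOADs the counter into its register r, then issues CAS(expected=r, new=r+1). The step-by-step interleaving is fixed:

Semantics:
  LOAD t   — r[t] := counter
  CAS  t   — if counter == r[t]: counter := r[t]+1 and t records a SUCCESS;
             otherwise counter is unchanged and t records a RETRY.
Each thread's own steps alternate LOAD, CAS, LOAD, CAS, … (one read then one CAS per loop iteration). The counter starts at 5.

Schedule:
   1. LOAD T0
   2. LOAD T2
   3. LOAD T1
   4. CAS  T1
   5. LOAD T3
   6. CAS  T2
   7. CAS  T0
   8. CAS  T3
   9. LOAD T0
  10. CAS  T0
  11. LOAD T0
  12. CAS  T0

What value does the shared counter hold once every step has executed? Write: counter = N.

counter = 9

step 1: T0 LOAD ⇒ load; ctr=5 reg=5
step 2: T2 LOAD ⇒ load; ctr=5 reg=5
step 3: T1 LOAD ⇒ load; ctr=5 reg=5
step 4: T1 CAS ⇒ ok; ctr=6 reg=5
step 5: T3 LOAD ⇒ load; ctr=6 reg=6
step 6: T2 CAS ⇒ retry; ctr=6 reg=5
step 7: T0 CAS ⇒ retry; ctr=6 reg=5
step 8: T3 CAS ⇒ ok; ctr=7 reg=6
step 9: T0 LOAD ⇒ load; ctr=7 reg=7
step 10: T0 CAS ⇒ ok; ctr=8 reg=7
step 11: T0 LOAD ⇒ load; ctr=8 reg=8
step 12: T0 CAS ⇒ ok; ctr=9 reg=8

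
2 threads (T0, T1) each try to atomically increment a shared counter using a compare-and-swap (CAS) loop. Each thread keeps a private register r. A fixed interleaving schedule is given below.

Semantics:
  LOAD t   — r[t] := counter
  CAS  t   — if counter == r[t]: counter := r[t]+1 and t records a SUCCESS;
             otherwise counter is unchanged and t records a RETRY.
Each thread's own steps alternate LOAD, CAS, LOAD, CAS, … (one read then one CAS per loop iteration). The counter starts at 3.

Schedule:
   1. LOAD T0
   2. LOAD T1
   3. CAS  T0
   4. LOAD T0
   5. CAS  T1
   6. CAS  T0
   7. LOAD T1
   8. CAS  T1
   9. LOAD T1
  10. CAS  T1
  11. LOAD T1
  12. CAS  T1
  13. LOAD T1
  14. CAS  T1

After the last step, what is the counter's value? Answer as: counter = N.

#1 T0 reads 3
#2 T1 reads 3
#3 T0 CAS(3→4) writes; counter now 4
#4 T0 reads 4
#5 T1 CAS(3→4) fails; counter now 4
#6 T0 CAS(4→5) writes; counter now 5
#7 T1 reads 5
#8 T1 CAS(5→6) writes; counter now 6
#9 T1 reads 6
#10 T1 CAS(6→7) writes; counter now 7
#11 T1 reads 7
#12 T1 CAS(7→8) writes; counter now 8
#13 T1 reads 8
#14 T1 CAS(8→9) writes; counter now 9

counter = 9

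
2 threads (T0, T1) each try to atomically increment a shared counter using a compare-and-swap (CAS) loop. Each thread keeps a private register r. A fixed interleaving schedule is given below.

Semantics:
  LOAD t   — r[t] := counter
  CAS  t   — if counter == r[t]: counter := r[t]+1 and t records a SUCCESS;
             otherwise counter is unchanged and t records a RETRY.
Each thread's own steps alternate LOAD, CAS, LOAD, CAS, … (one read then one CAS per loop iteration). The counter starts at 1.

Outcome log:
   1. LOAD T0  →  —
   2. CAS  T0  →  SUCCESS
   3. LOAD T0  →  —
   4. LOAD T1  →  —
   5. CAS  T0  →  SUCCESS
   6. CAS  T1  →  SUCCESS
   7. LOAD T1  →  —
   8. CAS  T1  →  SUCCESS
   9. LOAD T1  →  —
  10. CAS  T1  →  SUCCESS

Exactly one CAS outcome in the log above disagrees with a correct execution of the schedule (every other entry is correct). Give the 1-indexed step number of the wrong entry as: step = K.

Correct run:
T0 LOAD — after: cnt=1, r=1 — load
T0 CAS — after: cnt=2, r=1 — ok
T0 LOAD — after: cnt=2, r=2 — load
T1 LOAD — after: cnt=2, r=2 — load
T0 CAS — after: cnt=3, r=2 — ok
T1 CAS — after: cnt=3, r=2 — retry
T1 LOAD — after: cnt=3, r=3 — load
T1 CAS — after: cnt=4, r=3 — ok
T1 LOAD — after: cnt=4, r=4 — load
T1 CAS — after: cnt=5, r=4 — ok
Log disagrees first at step 6.

step = 6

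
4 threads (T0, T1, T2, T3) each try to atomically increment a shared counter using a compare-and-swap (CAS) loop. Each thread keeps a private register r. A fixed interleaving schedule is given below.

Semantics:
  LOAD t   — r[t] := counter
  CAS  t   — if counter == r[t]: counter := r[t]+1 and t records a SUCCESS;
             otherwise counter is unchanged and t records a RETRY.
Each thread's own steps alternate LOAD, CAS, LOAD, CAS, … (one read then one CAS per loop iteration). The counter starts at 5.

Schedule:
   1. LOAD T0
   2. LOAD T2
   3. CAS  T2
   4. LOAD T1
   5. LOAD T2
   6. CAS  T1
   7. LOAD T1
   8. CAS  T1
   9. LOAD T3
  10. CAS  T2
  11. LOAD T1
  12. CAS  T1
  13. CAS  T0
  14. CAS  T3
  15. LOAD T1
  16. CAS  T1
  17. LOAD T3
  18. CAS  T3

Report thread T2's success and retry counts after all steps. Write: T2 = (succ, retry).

T0 LOAD — after: cnt=5, r=5 — load
T2 LOAD — after: cnt=5, r=5 — load
T2 CAS — after: cnt=6, r=5 — ok
T1 LOAD — after: cnt=6, r=6 — load
T2 LOAD — after: cnt=6, r=6 — load
T1 CAS — after: cnt=7, r=6 — ok
T1 LOAD — after: cnt=7, r=7 — load
T1 CAS — after: cnt=8, r=7 — ok
T3 LOAD — after: cnt=8, r=8 — load
T2 CAS — after: cnt=8, r=6 — retry
T1 LOAD — after: cnt=8, r=8 — load
T1 CAS — after: cnt=9, r=8 — ok
T0 CAS — after: cnt=9, r=5 — retry
T3 CAS — after: cnt=9, r=8 — retry
T1 LOAD — after: cnt=9, r=9 — load
T1 CAS — after: cnt=10, r=9 — ok
T3 LOAD — after: cnt=10, r=10 — load
T3 CAS — after: cnt=11, r=10 — ok

T2 = (1, 1)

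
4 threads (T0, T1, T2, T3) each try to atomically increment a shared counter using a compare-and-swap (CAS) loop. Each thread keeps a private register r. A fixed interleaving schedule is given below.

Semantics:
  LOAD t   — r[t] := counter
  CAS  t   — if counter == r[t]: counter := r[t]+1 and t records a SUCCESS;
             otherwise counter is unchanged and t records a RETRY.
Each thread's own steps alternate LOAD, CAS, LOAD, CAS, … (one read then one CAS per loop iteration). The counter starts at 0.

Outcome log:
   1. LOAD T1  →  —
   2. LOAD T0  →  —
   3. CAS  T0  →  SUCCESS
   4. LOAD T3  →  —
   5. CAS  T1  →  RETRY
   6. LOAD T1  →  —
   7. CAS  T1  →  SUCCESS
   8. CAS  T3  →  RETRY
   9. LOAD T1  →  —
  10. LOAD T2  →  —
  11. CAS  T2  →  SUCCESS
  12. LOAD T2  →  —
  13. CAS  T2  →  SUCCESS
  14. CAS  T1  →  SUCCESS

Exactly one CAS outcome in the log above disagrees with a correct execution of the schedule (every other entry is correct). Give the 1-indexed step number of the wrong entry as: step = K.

Reference trace:
#1 T1 reads 0
#2 T0 reads 0
#3 T0 CAS(0→1) writes; counter now 1
#4 T3 reads 1
#5 T1 CAS(0→1) fails; counter now 1
#6 T1 reads 1
#7 T1 CAS(1→2) writes; counter now 2
#8 T3 CAS(1→2) fails; counter now 2
#9 T1 reads 2
#10 T2 reads 2
#11 T2 CAS(2→3) writes; counter now 3
#12 T2 reads 3
#13 T2 CAS(3→4) writes; counter now 4
#14 T1 CAS(2→3) fails; counter now 4
Flip is step 14.

step = 14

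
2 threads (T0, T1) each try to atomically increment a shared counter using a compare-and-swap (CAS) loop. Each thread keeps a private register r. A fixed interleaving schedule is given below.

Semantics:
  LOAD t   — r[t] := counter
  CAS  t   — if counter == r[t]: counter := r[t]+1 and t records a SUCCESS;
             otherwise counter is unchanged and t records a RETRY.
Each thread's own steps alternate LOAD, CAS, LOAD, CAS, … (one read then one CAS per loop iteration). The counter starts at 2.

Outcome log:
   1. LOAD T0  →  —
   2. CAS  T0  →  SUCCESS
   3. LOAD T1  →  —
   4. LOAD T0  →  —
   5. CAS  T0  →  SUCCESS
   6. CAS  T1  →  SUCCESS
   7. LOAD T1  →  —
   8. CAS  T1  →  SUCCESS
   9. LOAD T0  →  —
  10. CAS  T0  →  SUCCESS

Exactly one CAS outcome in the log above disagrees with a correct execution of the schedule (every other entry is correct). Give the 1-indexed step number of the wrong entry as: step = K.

Reference trace:
step 1: T0 LOAD ⇒ load; ctr=2 reg=2
step 2: T0 CAS ⇒ ok; ctr=3 reg=2
step 3: T1 LOAD ⇒ load; ctr=3 reg=3
step 4: T0 LOAD ⇒ load; ctr=3 reg=3
step 5: T0 CAS ⇒ ok; ctr=4 reg=3
step 6: T1 CAS ⇒ retry; ctr=4 reg=3
step 7: T1 LOAD ⇒ load; ctr=4 reg=4
step 8: T1 CAS ⇒ ok; ctr=5 reg=4
step 9: T0 LOAD ⇒ load; ctr=5 reg=5
step 10: T0 CAS ⇒ ok; ctr=6 reg=5
Mismatch at 6.

step = 6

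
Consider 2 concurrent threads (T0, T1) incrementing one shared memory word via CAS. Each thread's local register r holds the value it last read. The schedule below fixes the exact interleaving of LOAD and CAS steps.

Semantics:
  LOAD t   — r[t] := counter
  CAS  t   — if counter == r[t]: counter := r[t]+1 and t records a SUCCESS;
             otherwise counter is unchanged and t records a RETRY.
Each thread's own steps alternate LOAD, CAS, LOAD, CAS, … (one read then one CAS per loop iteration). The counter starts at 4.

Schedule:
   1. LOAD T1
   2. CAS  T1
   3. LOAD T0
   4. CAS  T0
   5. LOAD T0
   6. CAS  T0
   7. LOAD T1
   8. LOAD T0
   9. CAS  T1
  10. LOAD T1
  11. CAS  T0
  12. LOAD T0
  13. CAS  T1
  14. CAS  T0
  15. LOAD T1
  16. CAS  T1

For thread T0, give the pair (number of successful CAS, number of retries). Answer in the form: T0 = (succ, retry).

[1] T1.load  rd  (counter 4, T1.r 4)
[2] T1.cas  hit  (counter 5, T1.r 4)
[3] T0.load  rd  (counter 5, T0.r 5)
[4] T0.cas  hit  (counter 6, T0.r 5)
[5] T0.load  rd  (counter 6, T0.r 6)
[6] T0.cas  hit  (counter 7, T0.r 6)
[7] T1.load  rd  (counter 7, T1.r 7)
[8] T0.load  rd  (counter 7, T0.r 7)
[9] T1.cas  hit  (counter 8, T1.r 7)
[10] T1.load  rd  (counter 8, T1.r 8)
[11] T0.cas  miss  (counter 8, T0.r 7)
[12] T0.load  rd  (counter 8, T0.r 8)
[13] T1.cas  hit  (counter 9, T1.r 8)
[14] T0.cas  miss  (counter 9, T0.r 8)
[15] T1.load  rd  (counter 9, T1.r 9)
[16] T1.cas  hit  (counter 10, T1.r 9)

T0 = (2, 2)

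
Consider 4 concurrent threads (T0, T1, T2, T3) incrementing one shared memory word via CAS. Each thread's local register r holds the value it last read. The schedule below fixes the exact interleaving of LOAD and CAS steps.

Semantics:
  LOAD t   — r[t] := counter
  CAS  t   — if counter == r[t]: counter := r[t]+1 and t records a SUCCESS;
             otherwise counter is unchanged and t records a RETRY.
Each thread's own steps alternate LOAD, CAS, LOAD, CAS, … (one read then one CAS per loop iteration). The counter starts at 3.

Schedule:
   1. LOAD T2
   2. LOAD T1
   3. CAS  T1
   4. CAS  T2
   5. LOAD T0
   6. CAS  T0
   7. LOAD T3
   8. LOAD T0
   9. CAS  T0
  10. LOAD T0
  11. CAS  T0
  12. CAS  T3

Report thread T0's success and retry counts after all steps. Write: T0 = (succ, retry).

1. LOAD T2 → mem=3 r[T2]=3 [LOAD]
2. LOAD T1 → mem=3 r[T1]=3 [LOAD]
3. CAS T1 → mem=4 r[T1]=3 [OK]
4. CAS T2 → mem=4 r[T2]=3 [RETRY]
5. LOAD T0 → mem=4 r[T0]=4 [LOAD]
6. CAS T0 → mem=5 r[T0]=4 [OK]
7. LOAD T3 → mem=5 r[T3]=5 [LOAD]
8. LOAD T0 → mem=5 r[T0]=5 [LOAD]
9. CAS T0 → mem=6 r[T0]=5 [OK]
10. LOAD T0 → mem=6 r[T0]=6 [LOAD]
11. CAS T0 → mem=7 r[T0]=6 [OK]
12. CAS T3 → mem=7 r[T3]=5 [RETRY]

T0 = (3, 0)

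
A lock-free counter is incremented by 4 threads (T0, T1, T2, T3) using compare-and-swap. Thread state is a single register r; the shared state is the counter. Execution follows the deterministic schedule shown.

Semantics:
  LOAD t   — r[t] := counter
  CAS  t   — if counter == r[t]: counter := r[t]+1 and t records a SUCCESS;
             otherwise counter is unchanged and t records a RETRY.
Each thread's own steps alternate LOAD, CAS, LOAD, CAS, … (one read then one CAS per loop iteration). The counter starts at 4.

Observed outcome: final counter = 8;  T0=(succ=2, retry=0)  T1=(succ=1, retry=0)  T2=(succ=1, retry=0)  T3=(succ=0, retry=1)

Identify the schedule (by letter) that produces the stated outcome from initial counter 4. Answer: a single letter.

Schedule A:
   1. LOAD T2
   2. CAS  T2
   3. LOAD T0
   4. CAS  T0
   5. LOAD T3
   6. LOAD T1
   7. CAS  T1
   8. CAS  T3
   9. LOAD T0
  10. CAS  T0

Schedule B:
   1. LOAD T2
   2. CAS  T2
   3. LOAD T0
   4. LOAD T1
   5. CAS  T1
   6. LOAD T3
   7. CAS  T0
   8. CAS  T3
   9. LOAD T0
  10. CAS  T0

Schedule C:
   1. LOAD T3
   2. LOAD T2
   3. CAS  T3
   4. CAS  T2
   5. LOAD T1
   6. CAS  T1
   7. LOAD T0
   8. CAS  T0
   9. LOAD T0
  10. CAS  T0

A

Tracing schedule A:
T2 LOAD — after: cnt=4, r=4 — load
T2 CAS — after: cnt=5, r=4 — ok
T0 LOAD — after: cnt=5, r=5 — load
T0 CAS — after: cnt=6, r=5 — ok
T3 LOAD — after: cnt=6, r=6 — load
T1 LOAD — after: cnt=6, r=6 — load
T1 CAS — after: cnt=7, r=6 — ok
T3 CAS — after: cnt=7, r=6 — retry
T0 LOAD — after: cnt=7, r=7 — load
T0 CAS — after: cnt=8, r=7 — ok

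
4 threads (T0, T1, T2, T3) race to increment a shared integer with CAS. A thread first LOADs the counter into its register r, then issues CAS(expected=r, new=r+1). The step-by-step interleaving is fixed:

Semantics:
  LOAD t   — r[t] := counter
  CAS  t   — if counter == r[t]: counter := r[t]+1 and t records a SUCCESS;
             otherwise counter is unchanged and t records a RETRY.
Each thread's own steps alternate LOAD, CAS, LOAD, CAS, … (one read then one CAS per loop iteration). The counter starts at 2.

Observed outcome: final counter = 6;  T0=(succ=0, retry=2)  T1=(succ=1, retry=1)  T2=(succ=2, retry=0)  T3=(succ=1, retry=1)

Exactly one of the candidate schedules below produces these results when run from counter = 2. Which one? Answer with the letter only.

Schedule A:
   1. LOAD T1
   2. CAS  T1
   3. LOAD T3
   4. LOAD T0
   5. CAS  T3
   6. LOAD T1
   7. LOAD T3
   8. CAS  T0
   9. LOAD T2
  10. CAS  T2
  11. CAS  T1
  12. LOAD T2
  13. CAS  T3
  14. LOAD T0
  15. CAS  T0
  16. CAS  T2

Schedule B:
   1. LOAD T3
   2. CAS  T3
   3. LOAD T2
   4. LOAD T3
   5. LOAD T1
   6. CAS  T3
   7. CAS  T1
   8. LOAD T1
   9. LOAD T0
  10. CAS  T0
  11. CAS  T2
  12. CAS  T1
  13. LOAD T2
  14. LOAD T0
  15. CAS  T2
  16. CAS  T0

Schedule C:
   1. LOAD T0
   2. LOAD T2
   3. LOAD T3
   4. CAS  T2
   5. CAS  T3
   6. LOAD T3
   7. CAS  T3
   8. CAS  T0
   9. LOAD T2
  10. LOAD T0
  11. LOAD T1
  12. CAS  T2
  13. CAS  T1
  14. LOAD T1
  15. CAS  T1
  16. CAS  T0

C

Simulating candidate C:
step 1: T0 LOAD ⇒ load; ctr=2 reg=2
step 2: T2 LOAD ⇒ load; ctr=2 reg=2
step 3: T3 LOAD ⇒ load; ctr=2 reg=2
step 4: T2 CAS ⇒ ok; ctr=3 reg=2
step 5: T3 CAS ⇒ retry; ctr=3 reg=2
step 6: T3 LOAD ⇒ load; ctr=3 reg=3
step 7: T3 CAS ⇒ ok; ctr=4 reg=3
step 8: T0 CAS ⇒ retry; ctr=4 reg=2
step 9: T2 LOAD ⇒ load; ctr=4 reg=4
step 10: T0 LOAD ⇒ load; ctr=4 reg=4
step 11: T1 LOAD ⇒ load; ctr=4 reg=4
step 12: T2 CAS ⇒ ok; ctr=5 reg=4
step 13: T1 CAS ⇒ retry; ctr=5 reg=4
step 14: T1 LOAD ⇒ load; ctr=5 reg=5
step 15: T1 CAS ⇒ ok; ctr=6 reg=5
step 16: T0 CAS ⇒ retry; ctr=6 reg=4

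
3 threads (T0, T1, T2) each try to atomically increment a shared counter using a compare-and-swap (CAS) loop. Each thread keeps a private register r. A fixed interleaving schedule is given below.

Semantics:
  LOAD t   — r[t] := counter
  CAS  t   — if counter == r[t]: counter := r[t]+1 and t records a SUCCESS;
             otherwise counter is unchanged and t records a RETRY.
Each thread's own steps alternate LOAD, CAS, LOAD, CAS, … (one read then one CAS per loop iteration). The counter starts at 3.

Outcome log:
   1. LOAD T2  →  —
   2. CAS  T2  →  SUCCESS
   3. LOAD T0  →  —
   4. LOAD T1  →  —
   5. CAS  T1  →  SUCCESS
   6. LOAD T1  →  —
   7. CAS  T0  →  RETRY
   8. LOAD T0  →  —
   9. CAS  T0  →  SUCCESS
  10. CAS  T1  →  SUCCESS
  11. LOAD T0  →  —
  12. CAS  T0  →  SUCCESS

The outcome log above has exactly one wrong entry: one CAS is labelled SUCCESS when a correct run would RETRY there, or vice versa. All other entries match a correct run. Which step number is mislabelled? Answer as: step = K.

Correct run:
step 1: T2 LOAD ⇒ load; ctr=3 reg=3
step 2: T2 CAS ⇒ ok; ctr=4 reg=3
step 3: T0 LOAD ⇒ load; ctr=4 reg=4
step 4: T1 LOAD ⇒ load; ctr=4 reg=4
step 5: T1 CAS ⇒ ok; ctr=5 reg=4
step 6: T1 LOAD ⇒ load; ctr=5 reg=5
step 7: T0 CAS ⇒ retry; ctr=5 reg=4
step 8: T0 LOAD ⇒ load; ctr=5 reg=5
step 9: T0 CAS ⇒ ok; ctr=6 reg=5
step 10: T1 CAS ⇒ retry; ctr=6 reg=5
step 11: T0 LOAD ⇒ load; ctr=6 reg=6
step 12: T0 CAS ⇒ ok; ctr=7 reg=6
Log disagrees first at step 10.

step = 10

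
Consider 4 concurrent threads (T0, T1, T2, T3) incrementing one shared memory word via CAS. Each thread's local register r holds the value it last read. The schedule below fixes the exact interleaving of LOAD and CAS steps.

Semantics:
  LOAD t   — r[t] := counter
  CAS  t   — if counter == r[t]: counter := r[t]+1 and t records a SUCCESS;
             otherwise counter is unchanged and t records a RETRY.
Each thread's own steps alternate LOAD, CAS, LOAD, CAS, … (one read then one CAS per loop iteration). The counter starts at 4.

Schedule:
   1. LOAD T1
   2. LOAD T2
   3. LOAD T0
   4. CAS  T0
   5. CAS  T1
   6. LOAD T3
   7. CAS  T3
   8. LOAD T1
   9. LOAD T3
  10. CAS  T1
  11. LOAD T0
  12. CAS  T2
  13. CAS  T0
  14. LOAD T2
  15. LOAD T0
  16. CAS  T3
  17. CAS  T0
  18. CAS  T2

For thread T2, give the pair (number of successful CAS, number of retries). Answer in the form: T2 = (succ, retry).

T1 LOAD — after: cnt=4, r=4 — load
T2 LOAD — after: cnt=4, r=4 — load
T0 LOAD — after: cnt=4, r=4 — load
T0 CAS — after: cnt=5, r=4 — ok
T1 CAS — after: cnt=5, r=4 — retry
T3 LOAD — after: cnt=5, r=5 — load
T3 CAS — after: cnt=6, r=5 — ok
T1 LOAD — after: cnt=6, r=6 — load
T3 LOAD — after: cnt=6, r=6 — load
T1 CAS — after: cnt=7, r=6 — ok
T0 LOAD — after: cnt=7, r=7 — load
T2 CAS — after: cnt=7, r=4 — retry
T0 CAS — after: cnt=8, r=7 — ok
T2 LOAD — after: cnt=8, r=8 — load
T0 LOAD — after: cnt=8, r=8 — load
T3 CAS — after: cnt=8, r=6 — retry
T0 CAS — after: cnt=9, r=8 — ok
T2 CAS — after: cnt=9, r=8 — retry

T2 = (0, 2)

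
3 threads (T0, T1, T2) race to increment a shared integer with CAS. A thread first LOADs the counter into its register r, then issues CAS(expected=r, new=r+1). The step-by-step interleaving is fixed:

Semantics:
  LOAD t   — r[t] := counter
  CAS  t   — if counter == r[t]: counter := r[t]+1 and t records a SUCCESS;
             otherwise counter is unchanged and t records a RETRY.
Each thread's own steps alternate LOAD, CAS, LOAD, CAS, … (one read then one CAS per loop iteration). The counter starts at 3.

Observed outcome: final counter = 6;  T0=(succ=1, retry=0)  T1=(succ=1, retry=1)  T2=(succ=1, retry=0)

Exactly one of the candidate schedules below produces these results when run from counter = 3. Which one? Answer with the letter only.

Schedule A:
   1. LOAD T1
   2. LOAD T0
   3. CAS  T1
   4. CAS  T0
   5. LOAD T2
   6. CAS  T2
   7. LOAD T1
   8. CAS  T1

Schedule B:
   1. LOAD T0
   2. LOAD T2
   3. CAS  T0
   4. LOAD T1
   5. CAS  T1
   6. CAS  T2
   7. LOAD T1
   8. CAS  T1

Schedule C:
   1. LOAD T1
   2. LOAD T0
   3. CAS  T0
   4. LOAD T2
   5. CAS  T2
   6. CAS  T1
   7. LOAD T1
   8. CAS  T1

C

Tracing schedule C:
   1) LOAD T1:  M=3  r_T1=3
   2) LOAD T0:  M=3  r_T0=3
   3) CAS  T0:  M=4  r_T0=3 ✓
   4) LOAD T2:  M=4  r_T2=4
   5) CAS  T2:  M=5  r_T2=4 ✓
   6) CAS  T1:  M=5  r_T1=3 ✗
   7) LOAD T1:  M=5  r_T1=5
   8) CAS  T1:  M=6  r_T1=5 ✓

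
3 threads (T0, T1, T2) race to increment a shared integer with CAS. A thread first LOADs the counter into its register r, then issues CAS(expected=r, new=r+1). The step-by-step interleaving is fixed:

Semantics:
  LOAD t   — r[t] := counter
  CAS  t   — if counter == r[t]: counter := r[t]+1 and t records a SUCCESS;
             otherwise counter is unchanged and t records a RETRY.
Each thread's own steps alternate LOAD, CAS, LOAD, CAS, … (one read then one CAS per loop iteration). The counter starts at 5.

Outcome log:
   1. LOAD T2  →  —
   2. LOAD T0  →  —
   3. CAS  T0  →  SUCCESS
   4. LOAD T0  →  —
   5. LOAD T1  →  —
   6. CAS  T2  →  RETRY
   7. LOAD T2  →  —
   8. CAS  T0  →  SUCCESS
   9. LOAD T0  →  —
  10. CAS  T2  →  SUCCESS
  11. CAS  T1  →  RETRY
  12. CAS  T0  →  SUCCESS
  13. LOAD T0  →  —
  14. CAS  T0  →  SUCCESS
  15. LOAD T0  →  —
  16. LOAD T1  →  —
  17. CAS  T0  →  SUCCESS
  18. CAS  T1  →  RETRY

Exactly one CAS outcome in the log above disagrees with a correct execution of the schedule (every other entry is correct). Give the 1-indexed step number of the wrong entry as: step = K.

Correct run:
step 1: T2 LOAD ⇒ load; ctr=5 reg=5
step 2: T0 LOAD ⇒ load; ctr=5 reg=5
step 3: T0 CAS ⇒ ok; ctr=6 reg=5
step 4: T0 LOAD ⇒ load; ctr=6 reg=6
step 5: T1 LOAD ⇒ load; ctr=6 reg=6
step 6: T2 CAS ⇒ retry; ctr=6 reg=5
step 7: T2 LOAD ⇒ load; ctr=6 reg=6
step 8: T0 CAS ⇒ ok; ctr=7 reg=6
step 9: T0 LOAD ⇒ load; ctr=7 reg=7
step 10: T2 CAS ⇒ retry; ctr=7 reg=6
step 11: T1 CAS ⇒ retry; ctr=7 reg=6
step 12: T0 CAS ⇒ ok; ctr=8 reg=7
step 13: T0 LOAD ⇒ load; ctr=8 reg=8
step 14: T0 CAS ⇒ ok; ctr=9 reg=8
step 15: T0 LOAD ⇒ load; ctr=9 reg=9
step 16: T1 LOAD ⇒ load; ctr=9 reg=9
step 17: T0 CAS ⇒ ok; ctr=10 reg=9
step 18: T1 CAS ⇒ retry; ctr=10 reg=9
Mismatch at 10.

step = 10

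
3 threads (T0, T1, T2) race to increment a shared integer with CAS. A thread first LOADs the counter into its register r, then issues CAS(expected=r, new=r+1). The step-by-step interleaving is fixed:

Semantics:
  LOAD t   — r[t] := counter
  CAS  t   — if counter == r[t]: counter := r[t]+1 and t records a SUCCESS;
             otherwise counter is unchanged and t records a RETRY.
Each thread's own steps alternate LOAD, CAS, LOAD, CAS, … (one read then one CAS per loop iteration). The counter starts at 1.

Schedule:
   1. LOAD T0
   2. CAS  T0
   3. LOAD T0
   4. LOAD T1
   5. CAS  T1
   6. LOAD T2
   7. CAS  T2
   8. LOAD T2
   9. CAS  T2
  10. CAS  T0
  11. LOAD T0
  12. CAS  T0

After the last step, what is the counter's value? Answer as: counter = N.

counter = 6

1. LOAD T0 → mem=1 r[T0]=1 [LOAD]
2. CAS T0 → mem=2 r[T0]=1 [OK]
3. LOAD T0 → mem=2 r[T0]=2 [LOAD]
4. LOAD T1 → mem=2 r[T1]=2 [LOAD]
5. CAS T1 → mem=3 r[T1]=2 [OK]
6. LOAD T2 → mem=3 r[T2]=3 [LOAD]
7. CAS T2 → mem=4 r[T2]=3 [OK]
8. LOAD T2 → mem=4 r[T2]=4 [LOAD]
9. CAS T2 → mem=5 r[T2]=4 [OK]
10. CAS T0 → mem=5 r[T0]=2 [RETRY]
11. LOAD T0 → mem=5 r[T0]=5 [LOAD]
12. CAS T0 → mem=6 r[T0]=5 [OK]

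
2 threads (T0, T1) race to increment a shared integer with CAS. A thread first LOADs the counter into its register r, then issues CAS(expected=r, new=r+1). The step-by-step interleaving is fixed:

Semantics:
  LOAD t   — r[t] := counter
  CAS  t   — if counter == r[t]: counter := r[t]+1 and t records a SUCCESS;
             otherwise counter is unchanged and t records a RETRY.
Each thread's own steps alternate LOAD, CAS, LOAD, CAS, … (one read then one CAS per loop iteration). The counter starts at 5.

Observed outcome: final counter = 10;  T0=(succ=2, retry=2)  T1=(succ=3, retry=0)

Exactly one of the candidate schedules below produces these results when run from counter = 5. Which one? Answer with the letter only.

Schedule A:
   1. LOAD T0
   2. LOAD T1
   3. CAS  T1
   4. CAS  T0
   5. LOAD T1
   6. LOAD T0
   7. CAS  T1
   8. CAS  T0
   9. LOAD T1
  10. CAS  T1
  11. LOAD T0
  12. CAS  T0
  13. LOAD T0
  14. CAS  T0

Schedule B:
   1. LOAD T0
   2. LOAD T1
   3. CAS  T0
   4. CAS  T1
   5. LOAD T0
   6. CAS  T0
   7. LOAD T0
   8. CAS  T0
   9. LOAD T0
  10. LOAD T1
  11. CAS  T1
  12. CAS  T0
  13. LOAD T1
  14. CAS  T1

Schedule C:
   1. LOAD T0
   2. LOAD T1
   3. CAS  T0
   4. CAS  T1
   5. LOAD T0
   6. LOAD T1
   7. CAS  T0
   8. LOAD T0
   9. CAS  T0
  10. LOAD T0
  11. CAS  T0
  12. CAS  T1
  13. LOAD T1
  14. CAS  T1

Tracing schedule A:
[1] T0.load  rd  (counter 5, T0.r 5)
[2] T1.load  rd  (counter 5, T1.r 5)
[3] T1.cas  hit  (counter 6, T1.r 5)
[4] T0.cas  miss  (counter 6, T0.r 5)
[5] T1.load  rd  (counter 6, T1.r 6)
[6] T0.load  rd  (counter 6, T0.r 6)
[7] T1.cas  hit  (counter 7, T1.r 6)
[8] T0.cas  miss  (counter 7, T0.r 6)
[9] T1.load  rd  (counter 7, T1.r 7)
[10] T1.cas  hit  (counter 8, T1.r 7)
[11] T0.load  rd  (counter 8, T0.r 8)
[12] T0.cas  hit  (counter 9, T0.r 8)
[13] T0.load  rd  (counter 9, T0.r 9)
[14] T0.cas  hit  (counter 10, T0.r 9)

A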